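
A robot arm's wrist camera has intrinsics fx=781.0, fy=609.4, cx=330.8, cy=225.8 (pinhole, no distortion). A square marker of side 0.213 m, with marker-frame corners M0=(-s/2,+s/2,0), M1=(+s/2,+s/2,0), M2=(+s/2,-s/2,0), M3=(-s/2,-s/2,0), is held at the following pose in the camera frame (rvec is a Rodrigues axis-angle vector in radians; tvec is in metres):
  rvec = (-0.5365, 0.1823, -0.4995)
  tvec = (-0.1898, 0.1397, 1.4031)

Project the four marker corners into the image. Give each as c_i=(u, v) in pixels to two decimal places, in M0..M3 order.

Intrinsics K: fx=781.0, fy=609.4, cx=330.8, cy=225.8
Marker side s = 0.213 m; corners in marker frame (Z=0):
  M0 = (-0.1065, +0.1065, 0)
  M1 = (+0.1065, +0.1065, 0)
  M2 = (+0.1065, -0.1065, 0)
  M3 = (-0.1065, -0.1065, 0)
rvec = (-0.5365, 0.1823, -0.4995), |rvec| = θ = 0.75536 rad = 43.279°
Rodrigues: sinθ=0.68555, 1−cosθ=0.27197; R = I + sinθ·[k]× + (1−cosθ)·[k]×²:
    [+0.86523 +0.40672 +0.29319]
    [-0.49996 +0.74387 +0.44351]
    [-0.03771 -0.53032 +0.84696]
t = (-0.1898, 0.1397, 1.4031) m
M0: Pc = R·M0+t = (-0.23863, +0.27217, +1.35064); u = 781.0·(-0.23863)/1.35064 + 330.8 = 192.8124, v = 609.4·(+0.27217)/1.35064 + 225.8 = 348.6004
M1: Pc = R·M1+t = (-0.05434, +0.16568, +1.34260); u = 781.0·(-0.05434)/1.34260 + 330.8 = 299.1914, v = 609.4·(+0.16568)/1.34260 + 225.8 = 300.9995
M2: Pc = R·M2+t = (-0.14097, +0.00723, +1.45556); u = 781.0·(-0.14097)/1.45556 + 330.8 = 255.1616, v = 609.4·(+0.00723)/1.45556 + 225.8 = 228.8281
M3: Pc = R·M3+t = (-0.32526, +0.11372, +1.46360); u = 781.0·(-0.32526)/1.46360 + 330.8 = 157.2345, v = 609.4·(+0.11372)/1.46360 + 225.8 = 273.1513

c0=(192.81, 348.60) c1=(299.19, 301.00) c2=(255.16, 228.83) c3=(157.23, 273.15)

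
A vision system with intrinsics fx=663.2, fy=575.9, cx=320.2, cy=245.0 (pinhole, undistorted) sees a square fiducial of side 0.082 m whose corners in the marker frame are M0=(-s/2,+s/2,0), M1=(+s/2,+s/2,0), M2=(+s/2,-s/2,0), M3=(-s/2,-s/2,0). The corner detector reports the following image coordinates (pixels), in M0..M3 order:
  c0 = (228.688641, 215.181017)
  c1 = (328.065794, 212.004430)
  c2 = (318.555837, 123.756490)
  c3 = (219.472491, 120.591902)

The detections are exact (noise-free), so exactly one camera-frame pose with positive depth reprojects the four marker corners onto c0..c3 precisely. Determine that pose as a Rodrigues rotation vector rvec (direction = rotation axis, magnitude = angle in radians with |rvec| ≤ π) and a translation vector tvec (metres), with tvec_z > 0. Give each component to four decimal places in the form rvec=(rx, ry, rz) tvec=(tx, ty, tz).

Intrinsics K: fx=663.2, fy=575.9, cx=320.2, cy=245.0
Marker side s = 0.082 m; corners in marker frame (Z=0):
  M0 = (-0.0410, +0.0410, 0)
  M1 = (+0.0410, +0.0410, 0)
  M2 = (+0.0410, -0.0410, 0)
  M3 = (-0.0410, -0.0410, 0)
Detected image corners:
  c0 = (228.688641, 215.181017) px
  c1 = (328.065794, 212.004430) px
  c2 = (318.555837, 123.756490) px
  c3 = (219.472491, 120.591902) px
Planar DLT: solve 8×8 A·h = b for H (H[2,2]=1):
  H  [+1441.63499 +82.51773 +275.39418]
  H  [+142.12281 +1094.05732 +167.66610]
  H  [+0.84590 -0.11592 +1.00000]
B = K⁻¹H; ‖b₁‖=1.960812, ‖b₂‖=1.960812; λ = 2/(‖b₁‖+‖b₂‖) = 0.509993, sign → tz>0 ⇒ λ=+0.509993
r₁ = λ·B[:,0] = (+0.90031,-0.05767,+0.43140); r₂ = λ·B[:,1] = (+0.09200,+0.99400,-0.05912)
r₃ = r₁×r₂ = (-0.42540,+0.09292,+0.90022); SVD([r₁ r₂ r₃]) → R = UVᵀ:
  R  [+0.90031 +0.09200 -0.42540]
  R  [-0.05767 +0.99400 +0.09292]
  R  [+0.43140 -0.05912 +0.90022]
t = (-0.03446, -0.06848, +0.50999) m
tr R = 2.794538; θ = arccos((tr R − 1)/2) = 0.457252 rad = 26.199°
axis k = ((R−Rᵀ)₃₂, (R−Rᵀ)₁₃, (R−Rᵀ)₂₁) / (2 sinθ) = (-0.172188, -0.970371, -0.169506)
rvec = θ·k = (-0.078733, -0.443704, -0.077507)

rvec=(-0.0787, -0.4437, -0.0775) tvec=(-0.0345, -0.0685, 0.5100)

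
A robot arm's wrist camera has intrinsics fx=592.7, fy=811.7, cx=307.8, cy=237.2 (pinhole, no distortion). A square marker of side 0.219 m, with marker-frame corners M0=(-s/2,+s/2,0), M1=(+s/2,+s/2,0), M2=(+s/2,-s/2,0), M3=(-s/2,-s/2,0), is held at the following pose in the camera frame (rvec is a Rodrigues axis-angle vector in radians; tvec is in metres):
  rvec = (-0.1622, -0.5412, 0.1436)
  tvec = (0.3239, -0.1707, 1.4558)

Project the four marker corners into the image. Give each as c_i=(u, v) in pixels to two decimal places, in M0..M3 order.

c0=(402.67, 188.26) c1=(469.56, 213.13) c2=(473.02, 100.36) c3=(408.36, 67.54)

Intrinsics K: fx=592.7, fy=811.7, cx=307.8, cy=237.2
Marker side s = 0.219 m; corners in marker frame (Z=0):
  M0 = (-0.1095, +0.1095, 0)
  M1 = (+0.1095, +0.1095, 0)
  M2 = (+0.1095, -0.1095, 0)
  M3 = (-0.1095, -0.1095, 0)
rvec = (-0.1622, -0.5412, 0.1436), |rvec| = θ = 0.58295 rad = 33.400°
Rodrigues: sinθ=0.55049, 1−cosθ=0.16516; R = I + sinθ·[k]× + (1−cosθ)·[k]×²:
    [+0.84763 -0.09294 -0.52238]
    [+0.17827 +0.97719 +0.11540]
    [+0.49974 -0.19094 +0.84487]
t = (0.3239, -0.1707, 1.4558) m
M0: Pc = R·M0+t = (+0.22091, -0.08322, +1.38017); u = 592.7·(+0.22091)/1.38017 + 307.8 = 402.6664, v = 811.7·(-0.08322)/1.38017 + 237.2 = 188.2584
M1: Pc = R·M1+t = (+0.40654, -0.04418, +1.48961); u = 592.7·(+0.40654)/1.48961 + 307.8 = 469.5568, v = 811.7·(-0.04418)/1.48961 + 237.2 = 213.1275
M2: Pc = R·M2+t = (+0.42689, -0.25818, +1.53143); u = 592.7·(+0.42689)/1.53143 + 307.8 = 473.0177, v = 811.7·(-0.25818)/1.53143 + 237.2 = 100.3562
M3: Pc = R·M3+t = (+0.24126, -0.29722, +1.42199); u = 592.7·(+0.24126)/1.42199 + 307.8 = 408.3606, v = 811.7·(-0.29722)/1.42199 + 237.2 = 67.5389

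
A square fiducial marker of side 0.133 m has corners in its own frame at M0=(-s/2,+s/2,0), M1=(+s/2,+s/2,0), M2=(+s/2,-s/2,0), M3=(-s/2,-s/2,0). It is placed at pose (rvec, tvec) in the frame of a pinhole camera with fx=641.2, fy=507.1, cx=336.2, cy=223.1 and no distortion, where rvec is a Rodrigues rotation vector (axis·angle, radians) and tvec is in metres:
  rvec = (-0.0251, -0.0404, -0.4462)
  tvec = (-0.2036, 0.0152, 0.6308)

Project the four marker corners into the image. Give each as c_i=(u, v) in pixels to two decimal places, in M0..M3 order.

c0=(95.99, 307.09) c1=(219.72, 260.38) c2=(162.08, 164.45) c3=(38.21, 210.10)

Intrinsics K: fx=641.2, fy=507.1, cx=336.2, cy=223.1
Marker side s = 0.133 m; corners in marker frame (Z=0):
  M0 = (-0.0665, +0.0665, 0)
  M1 = (+0.0665, +0.0665, 0)
  M2 = (+0.0665, -0.0665, 0)
  M3 = (-0.0665, -0.0665, 0)
rvec = (-0.0251, -0.0404, -0.4462), |rvec| = θ = 0.44873 rad = 25.710°
Rodrigues: sinθ=0.43382, 1−cosθ=0.09900; R = I + sinθ·[k]× + (1−cosθ)·[k]×²:
    [+0.90131 +0.43187 -0.03355]
    [-0.43088 +0.90180 +0.03313]
    [+0.04456 -0.01540 +0.99889]
t = (-0.2036, 0.0152, 0.6308) m
M0: Pc = R·M0+t = (-0.23482, +0.10382, +0.62681); u = 641.2·(-0.23482)/0.62681 + 336.2 = 95.9926, v = 507.1·(+0.10382)/0.62681 + 223.1 = 307.0944
M1: Pc = R·M1+t = (-0.11494, +0.04652, +0.63274); u = 641.2·(-0.11494)/0.63274 + 336.2 = 219.7197, v = 507.1·(+0.04652)/0.63274 + 223.1 = 260.3800
M2: Pc = R·M2+t = (-0.17238, -0.07342, +0.63479); u = 641.2·(-0.17238)/0.63479 + 336.2 = 162.0762, v = 507.1·(-0.07342)/0.63479 + 223.1 = 164.4459
M3: Pc = R·M3+t = (-0.29226, -0.01612, +0.62886); u = 641.2·(-0.29226)/0.62886 + 336.2 = 38.2087, v = 507.1·(-0.01612)/0.62886 + 223.1 = 210.1040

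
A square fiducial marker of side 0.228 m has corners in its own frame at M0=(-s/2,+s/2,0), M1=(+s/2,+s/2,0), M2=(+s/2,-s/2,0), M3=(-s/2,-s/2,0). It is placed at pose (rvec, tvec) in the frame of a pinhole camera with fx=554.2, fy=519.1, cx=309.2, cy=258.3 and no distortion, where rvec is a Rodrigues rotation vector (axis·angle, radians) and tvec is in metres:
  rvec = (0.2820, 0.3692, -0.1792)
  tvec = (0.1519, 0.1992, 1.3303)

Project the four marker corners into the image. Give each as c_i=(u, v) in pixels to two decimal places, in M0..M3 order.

Intrinsics K: fx=554.2, fy=519.1, cx=309.2, cy=258.3
Marker side s = 0.228 m; corners in marker frame (Z=0):
  M0 = (-0.1140, +0.1140, 0)
  M1 = (+0.1140, +0.1140, 0)
  M2 = (+0.1140, -0.1140, 0)
  M3 = (-0.1140, -0.1140, 0)
rvec = (0.2820, 0.3692, -0.1792), |rvec| = θ = 0.49794 rad = 28.530°
Rodrigues: sinθ=0.47762, 1−cosθ=0.12143; R = I + sinθ·[k]× + (1−cosθ)·[k]×²:
    [+0.91752 +0.22288 +0.32938]
    [-0.12090 +0.94533 -0.30289]
    [-0.37888 +0.23809 +0.89430]
t = (0.1519, 0.1992, 1.3303) m
M0: Pc = R·M0+t = (+0.07271, +0.32075, +1.40063); u = 554.2·(+0.07271)/1.40063 + 309.2 = 337.9702, v = 519.1·(+0.32075)/1.40063 + 258.3 = 377.1754
M1: Pc = R·M1+t = (+0.28190, +0.29319, +1.31425); u = 554.2·(+0.28190)/1.31425 + 309.2 = 428.0751, v = 519.1·(+0.29319)/1.31425 + 258.3 = 374.1017
M2: Pc = R·M2+t = (+0.23109, +0.07765, +1.25997); u = 554.2·(+0.23109)/1.25997 + 309.2 = 410.8452, v = 519.1·(+0.07765)/1.25997 + 258.3 = 290.2918
M3: Pc = R·M3+t = (+0.02190, +0.10521, +1.34635); u = 554.2·(+0.02190)/1.34635 + 309.2 = 318.2128, v = 519.1·(+0.10521)/1.34635 + 258.3 = 298.8668

c0=(337.97, 377.18) c1=(428.08, 374.10) c2=(410.85, 290.29) c3=(318.21, 298.87)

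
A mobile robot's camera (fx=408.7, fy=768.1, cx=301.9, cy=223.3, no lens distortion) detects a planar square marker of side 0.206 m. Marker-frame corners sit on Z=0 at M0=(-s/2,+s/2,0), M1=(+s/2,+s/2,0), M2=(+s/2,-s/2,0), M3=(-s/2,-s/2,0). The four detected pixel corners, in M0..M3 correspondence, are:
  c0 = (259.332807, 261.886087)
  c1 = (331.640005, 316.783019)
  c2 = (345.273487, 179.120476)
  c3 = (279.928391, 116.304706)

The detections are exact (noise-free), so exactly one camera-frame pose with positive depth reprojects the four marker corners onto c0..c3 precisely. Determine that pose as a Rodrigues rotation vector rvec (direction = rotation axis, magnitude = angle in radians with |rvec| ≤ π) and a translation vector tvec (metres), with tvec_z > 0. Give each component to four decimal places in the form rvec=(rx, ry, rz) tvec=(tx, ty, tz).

rvec=(-0.3329, -0.5238, 0.3126) tvec=(0.0098, -0.0082, 1.0039)

Intrinsics K: fx=408.7, fy=768.1, cx=301.9, cy=223.3
Marker side s = 0.206 m; corners in marker frame (Z=0):
  M0 = (-0.1030, +0.1030, 0)
  M1 = (+0.1030, +0.1030, 0)
  M2 = (+0.1030, -0.1030, 0)
  M3 = (-0.1030, -0.1030, 0)
Detected image corners:
  c0 = (259.332807, 261.886087) px
  c1 = (331.640005, 316.783019) px
  c2 = (345.273487, 179.120476) px
  c3 = (279.928391, 116.304706) px
Planar DLT: solve 8×8 A·h = b for H (H[2,2]=1):
  H  [+464.47254 -199.04559 +305.90961]
  H  [+380.64714 +602.74584 +217.03006]
  H  [+0.43097 -0.38388 +1.00000]
B = K⁻¹H; ‖b₁‖=0.996068, ‖b₂‖=0.996068; λ = 2/(‖b₁‖+‖b₂‖) = 1.003948, sign → tz>0 ⇒ λ=+1.003948
r₁ = λ·B[:,0] = (+0.82134,+0.37174,+0.43267); r₂ = λ·B[:,1] = (-0.20426,+0.89986,-0.38539)
r₃ = r₁×r₂ = (-0.53261,+0.22816,+0.81503); SVD([r₁ r₂ r₃]) → R = UVᵀ:
  R  [+0.82134 -0.20426 -0.53261]
  R  [+0.37174 +0.89986 +0.22816]
  R  [+0.43267 -0.38539 +0.81503]
t = (+0.00985, -0.00820, +1.00395) m
tr R = 2.536232; θ = arccos((tr R − 1)/2) = 0.694903 rad = 39.815°
axis k = ((R−Rᵀ)₃₂, (R−Rᵀ)₁₃, (R−Rᵀ)₂₁) / (2 sinθ) = (-0.479107, -0.753758, +0.449783)
rvec = θ·k = (-0.332933, -0.523788, +0.312556)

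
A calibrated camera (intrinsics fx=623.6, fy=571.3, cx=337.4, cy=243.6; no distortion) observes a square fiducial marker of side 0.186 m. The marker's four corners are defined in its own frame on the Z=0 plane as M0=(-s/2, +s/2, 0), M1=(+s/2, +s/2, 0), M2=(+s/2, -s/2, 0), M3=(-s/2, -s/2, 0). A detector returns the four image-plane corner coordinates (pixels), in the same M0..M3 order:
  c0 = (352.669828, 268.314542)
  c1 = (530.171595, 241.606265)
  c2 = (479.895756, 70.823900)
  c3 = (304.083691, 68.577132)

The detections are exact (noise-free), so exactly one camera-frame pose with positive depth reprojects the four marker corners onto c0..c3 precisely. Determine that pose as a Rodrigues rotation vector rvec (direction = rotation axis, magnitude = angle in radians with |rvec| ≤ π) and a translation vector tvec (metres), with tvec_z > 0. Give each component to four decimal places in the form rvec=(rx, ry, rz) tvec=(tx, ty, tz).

Intrinsics K: fx=623.6, fy=571.3, cx=337.4, cy=243.6
Marker side s = 0.186 m; corners in marker frame (Z=0):
  M0 = (-0.0930, +0.0930, 0)
  M1 = (+0.0930, +0.0930, 0)
  M2 = (+0.0930, -0.0930, 0)
  M3 = (-0.0930, -0.0930, 0)
Detected image corners:
  c0 = (352.669828, 268.314542) px
  c1 = (530.171595, 241.606265) px
  c2 = (479.895756, 70.823900) px
  c3 = (304.083691, 68.577132) px
Planar DLT: solve 8×8 A·h = b for H (H[2,2]=1):
  H  [+1292.06315 +148.86448 +422.80855]
  H  [+69.66954 +944.40077 +159.43940]
  H  [+0.82172 -0.28135 +1.00000]
B = K⁻¹H; ‖b₁‖=1.837299, ‖b₂‖=1.837299; λ = 2/(‖b₁‖+‖b₂‖) = 0.544277, sign → tz>0 ⇒ λ=+0.544277
r₁ = λ·B[:,0] = (+0.88573,-0.12433,+0.44724); r₂ = λ·B[:,1] = (+0.21278,+0.96503,-0.15313)
r₃ = r₁×r₂ = (-0.41256,+0.23080,+0.88121); SVD([r₁ r₂ r₃]) → R = UVᵀ:
  R  [+0.88573 +0.21278 -0.41256]
  R  [-0.12433 +0.96503 +0.23080]
  R  [+0.44724 -0.15313 +0.88121]
t = (+0.07454, -0.08018, +0.54428) m
tr R = 2.731962; θ = arccos((tr R − 1)/2) = 0.523688 rad = 30.005°
axis k = ((R−Rᵀ)₃₂, (R−Rᵀ)₁₃, (R−Rᵀ)₂₁) / (2 sinθ) = (-0.383874, -0.859670, -0.337058)
rvec = θ·k = (-0.201030, -0.450199, -0.176513)

rvec=(-0.2010, -0.4502, -0.1765) tvec=(0.0745, -0.0802, 0.5443)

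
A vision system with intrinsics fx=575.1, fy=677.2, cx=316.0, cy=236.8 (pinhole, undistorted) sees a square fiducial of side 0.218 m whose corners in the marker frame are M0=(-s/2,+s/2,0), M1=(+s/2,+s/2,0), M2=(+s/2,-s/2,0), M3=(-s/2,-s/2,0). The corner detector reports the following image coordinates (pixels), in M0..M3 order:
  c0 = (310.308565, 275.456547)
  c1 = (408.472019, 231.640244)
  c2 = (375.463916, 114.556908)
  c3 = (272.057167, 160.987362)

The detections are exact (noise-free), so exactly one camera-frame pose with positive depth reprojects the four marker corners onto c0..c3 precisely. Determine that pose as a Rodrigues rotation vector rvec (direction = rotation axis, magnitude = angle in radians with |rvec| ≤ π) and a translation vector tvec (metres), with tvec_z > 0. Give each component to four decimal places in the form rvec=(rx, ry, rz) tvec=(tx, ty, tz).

Intrinsics K: fx=575.1, fy=677.2, cx=316.0, cy=236.8
Marker side s = 0.218 m; corners in marker frame (Z=0):
  M0 = (-0.1090, +0.1090, 0)
  M1 = (+0.1090, +0.1090, 0)
  M2 = (+0.1090, -0.1090, 0)
  M3 = (-0.1090, -0.1090, 0)
Detected image corners:
  c0 = (310.308565, 275.456547) px
  c1 = (408.472019, 231.640244) px
  c2 = (375.463916, 114.556908) px
  c3 = (272.057167, 160.987362) px
Planar DLT: solve 8×8 A·h = b for H (H[2,2]=1):
  H  [+458.82840 +246.08767 +341.99420]
  H  [-208.64653 +578.41318 +197.20961]
  H  [-0.00928 +0.24193 +1.00000]
B = K⁻¹H; ‖b₁‖=0.858902, ‖b₂‖=0.858902; λ = 2/(‖b₁‖+‖b₂‖) = 1.164278, sign → tz>0 ⇒ λ=+1.164278
r₁ = λ·B[:,0] = (+0.93483,-0.35494,-0.01081); r₂ = λ·B[:,1] = (+0.34343,+0.89595,+0.28167)
r₃ = r₁×r₂ = (-0.09029,-0.26703,+0.95945); SVD([r₁ r₂ r₃]) → R = UVᵀ:
  R  [+0.93483 +0.34343 -0.09029]
  R  [-0.35494 +0.89595 -0.26703]
  R  [-0.01081 +0.28167 +0.95945]
t = (+0.05262, -0.06807, +1.16428) m
tr R = 2.790224; θ = arccos((tr R − 1)/2) = 0.462114 rad = 26.477°
axis k = ((R−Rᵀ)₃₂, (R−Rᵀ)₁₃, (R−Rᵀ)₂₁) / (2 sinθ) = (+0.615348, -0.089134, -0.783200)
rvec = θ·k = (+0.284361, -0.041190, -0.361928)

rvec=(0.2844, -0.0412, -0.3619) tvec=(0.0526, -0.0681, 1.1643)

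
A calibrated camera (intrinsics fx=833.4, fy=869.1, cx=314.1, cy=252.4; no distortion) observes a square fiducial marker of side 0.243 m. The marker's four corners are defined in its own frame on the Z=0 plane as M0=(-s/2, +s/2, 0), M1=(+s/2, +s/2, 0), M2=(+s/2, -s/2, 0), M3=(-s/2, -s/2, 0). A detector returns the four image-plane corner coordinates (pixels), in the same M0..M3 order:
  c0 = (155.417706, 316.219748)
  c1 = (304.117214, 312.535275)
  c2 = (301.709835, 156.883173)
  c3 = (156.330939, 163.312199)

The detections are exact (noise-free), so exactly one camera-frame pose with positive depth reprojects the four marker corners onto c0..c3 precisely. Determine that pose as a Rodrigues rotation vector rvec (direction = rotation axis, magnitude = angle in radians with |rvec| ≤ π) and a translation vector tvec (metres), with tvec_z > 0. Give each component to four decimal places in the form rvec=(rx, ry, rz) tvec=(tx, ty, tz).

Intrinsics K: fx=833.4, fy=869.1, cx=314.1, cy=252.4
Marker side s = 0.243 m; corners in marker frame (Z=0):
  M0 = (-0.1215, +0.1215, 0)
  M1 = (+0.1215, +0.1215, 0)
  M2 = (+0.1215, -0.1215, 0)
  M3 = (-0.1215, -0.1215, 0)
Detected image corners:
  c0 = (155.417706, 316.219748) px
  c1 = (304.117214, 312.535275) px
  c2 = (301.709835, 156.883173) px
  c3 = (156.330939, 163.312199) px
Planar DLT: solve 8×8 A·h = b for H (H[2,2]=1):
  H  [+587.53355 -18.21875 +228.70869]
  H  [-38.96040 +612.88834 +236.39362]
  H  [-0.07624 -0.09255 +1.00000]
B = K⁻¹H; ‖b₁‖=0.738018, ‖b₂‖=0.738018; λ = 2/(‖b₁‖+‖b₂‖) = 1.354981, sign → tz>0 ⇒ λ=+1.354981
r₁ = λ·B[:,0] = (+0.99417,-0.03074,-0.10331); r₂ = λ·B[:,1] = (+0.01764,+0.99195,-0.12540)
r₃ = r₁×r₂ = (+0.10633,+0.12285,+0.98671); SVD([r₁ r₂ r₃]) → R = UVᵀ:
  R  [+0.99417 +0.01764 +0.10633]
  R  [-0.03074 +0.99195 +0.12285]
  R  [-0.10331 -0.12540 +0.98671]
t = (-0.13883, -0.02495, +1.35498) m
tr R = 2.972837; θ = arccos((tr R − 1)/2) = 0.164999 rad = 9.454°
axis k = ((R−Rᵀ)₃₂, (R−Rᵀ)₁₃, (R−Rᵀ)₂₁) / (2 sinθ) = (-0.755695, +0.638149, -0.147279)
rvec = θ·k = (-0.124689, +0.105294, -0.024301)

rvec=(-0.1247, 0.1053, -0.0243) tvec=(-0.1388, -0.0250, 1.3550)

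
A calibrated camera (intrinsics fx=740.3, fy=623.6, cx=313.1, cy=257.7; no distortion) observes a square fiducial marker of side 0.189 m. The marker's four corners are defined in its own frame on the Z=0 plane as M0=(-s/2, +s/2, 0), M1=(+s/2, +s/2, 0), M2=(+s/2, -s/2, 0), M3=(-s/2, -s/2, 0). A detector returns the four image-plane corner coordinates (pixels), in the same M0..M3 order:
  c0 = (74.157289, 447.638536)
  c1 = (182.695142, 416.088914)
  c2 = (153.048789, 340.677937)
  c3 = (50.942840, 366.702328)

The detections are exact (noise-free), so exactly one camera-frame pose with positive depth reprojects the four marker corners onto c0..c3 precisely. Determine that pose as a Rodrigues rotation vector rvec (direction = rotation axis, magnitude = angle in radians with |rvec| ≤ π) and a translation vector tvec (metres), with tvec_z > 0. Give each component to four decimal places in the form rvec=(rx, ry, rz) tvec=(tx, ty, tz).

Intrinsics K: fx=740.3, fy=623.6, cx=313.1, cy=257.7
Marker side s = 0.189 m; corners in marker frame (Z=0):
  M0 = (-0.0945, +0.0945, 0)
  M1 = (+0.0945, +0.0945, 0)
  M2 = (+0.0945, -0.0945, 0)
  M3 = (-0.0945, -0.0945, 0)
Detected image corners:
  c0 = (74.157289, 447.638536) px
  c1 = (182.695142, 416.088914) px
  c2 = (153.048789, 340.677937) px
  c3 = (50.942840, 366.702328) px
Planar DLT: solve 8×8 A·h = b for H (H[2,2]=1):
  H  [+583.53613 +96.24383 +115.89589]
  H  [-60.10781 +263.37553 +391.04960]
  H  [+0.23341 -0.38169 +1.00000]
B = K⁻¹H; ‖b₁‖=0.753070, ‖b₂‖=0.753070; λ = 2/(‖b₁‖+‖b₂‖) = 1.327898, sign → tz>0 ⇒ λ=+1.327898
r₁ = λ·B[:,0] = (+0.91562,-0.25608,+0.30994); r₂ = λ·B[:,1] = (+0.38700,+0.77029,-0.50685)
r₃ = r₁×r₂ = (-0.10895,+0.58403,+0.80439); SVD([r₁ r₂ r₃]) → R = UVᵀ:
  R  [+0.91562 +0.38700 -0.10895]
  R  [-0.25608 +0.77029 +0.58403]
  R  [+0.30994 -0.50685 +0.80439]
t = (-0.35373, +0.28396, +1.32790) m
tr R = 2.490296; θ = arccos((tr R − 1)/2) = 0.730039 rad = 41.828°
axis k = ((R−Rᵀ)₃₂, (R−Rᵀ)₁₃, (R−Rᵀ)₂₁) / (2 sinθ) = (-0.817868, -0.314061, -0.482138)
rvec = θ·k = (-0.597076, -0.229277, -0.351980)

rvec=(-0.5971, -0.2293, -0.3520) tvec=(-0.3537, 0.2840, 1.3279)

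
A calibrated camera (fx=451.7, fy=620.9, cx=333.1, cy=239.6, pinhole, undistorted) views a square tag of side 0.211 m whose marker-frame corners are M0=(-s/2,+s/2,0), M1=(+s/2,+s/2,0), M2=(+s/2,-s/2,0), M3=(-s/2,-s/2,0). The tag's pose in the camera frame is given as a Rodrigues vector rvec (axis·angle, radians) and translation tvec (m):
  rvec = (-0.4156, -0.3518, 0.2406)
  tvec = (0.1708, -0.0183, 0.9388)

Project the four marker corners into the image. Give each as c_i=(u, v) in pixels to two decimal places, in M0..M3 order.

Intrinsics K: fx=451.7, fy=620.9, cx=333.1, cy=239.6
Marker side s = 0.211 m; corners in marker frame (Z=0):
  M0 = (-0.1055, +0.1055, 0)
  M1 = (+0.1055, +0.1055, 0)
  M2 = (+0.1055, -0.1055, 0)
  M3 = (-0.1055, -0.1055, 0)
rvec = (-0.4156, -0.3518, 0.2406), |rvec| = θ = 0.59529 rad = 34.108°
Rodrigues: sinθ=0.56075, 1−cosθ=0.17202; R = I + sinθ·[k]× + (1−cosθ)·[k]×²:
    [+0.91182 -0.15567 -0.37992]
    [+0.29761 +0.88806 +0.35040]
    [+0.28285 -0.43257 +0.85608]
t = (0.1708, -0.0183, 0.9388) m
M0: Pc = R·M0+t = (+0.05818, +0.04399, +0.86332); u = 451.7·(+0.05818)/0.86332 + 333.1 = 363.5401, v = 620.9·(+0.04399)/0.86332 + 239.6 = 271.2393
M1: Pc = R·M1+t = (+0.25057, +0.10679, +0.92300); u = 451.7·(+0.25057)/0.92300 + 333.1 = 455.7262, v = 620.9·(+0.10679)/0.92300 + 239.6 = 311.4358
M2: Pc = R·M2+t = (+0.28342, -0.08059, +1.01428); u = 451.7·(+0.28342)/1.01428 + 333.1 = 459.3191, v = 620.9·(-0.08059)/1.01428 + 239.6 = 190.2645
M3: Pc = R·M3+t = (+0.09103, -0.14339, +0.95460); u = 451.7·(+0.09103)/0.95460 + 333.1 = 376.1719, v = 620.9·(-0.14339)/0.95460 + 239.6 = 146.3357

c0=(363.54, 271.24) c1=(455.73, 311.44) c2=(459.32, 190.26) c3=(376.17, 146.34)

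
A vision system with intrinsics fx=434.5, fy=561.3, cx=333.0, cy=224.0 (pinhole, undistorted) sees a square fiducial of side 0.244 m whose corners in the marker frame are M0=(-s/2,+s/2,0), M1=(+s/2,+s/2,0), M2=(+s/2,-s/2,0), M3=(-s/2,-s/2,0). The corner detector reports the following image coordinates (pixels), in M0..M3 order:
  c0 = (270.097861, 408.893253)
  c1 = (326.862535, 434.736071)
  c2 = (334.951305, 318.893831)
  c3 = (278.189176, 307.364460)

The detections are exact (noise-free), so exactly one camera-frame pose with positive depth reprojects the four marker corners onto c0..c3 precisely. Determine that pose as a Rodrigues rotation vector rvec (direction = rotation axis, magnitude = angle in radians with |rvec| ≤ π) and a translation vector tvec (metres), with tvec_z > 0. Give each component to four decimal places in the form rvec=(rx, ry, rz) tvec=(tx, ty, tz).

Intrinsics K: fx=434.5, fy=561.3, cx=333.0, cy=224.0
Marker side s = 0.244 m; corners in marker frame (Z=0):
  M0 = (-0.1220, +0.1220, 0)
  M1 = (+0.1220, +0.1220, 0)
  M2 = (+0.1220, -0.1220, 0)
  M3 = (-0.1220, -0.1220, 0)
Detected image corners:
  c0 = (270.097861, 408.893253) px
  c1 = (326.862535, 434.736071) px
  c2 = (334.951305, 318.893831) px
  c3 = (278.189176, 307.364460) px
Planar DLT: solve 8×8 A·h = b for H (H[2,2]=1):
  H  [+73.26726 -55.92553 +300.73829]
  H  [-117.27031 +415.88993 +366.37245]
  H  [-0.52680 -0.07526 +1.00000]
B = K⁻¹H; ‖b₁‖=0.777891, ‖b₂‖=0.777891; λ = 2/(‖b₁‖+‖b₂‖) = 1.285527, sign → tz>0 ⇒ λ=+1.285527
r₁ = λ·B[:,0] = (+0.73579,+0.00168,-0.67721); r₂ = λ·B[:,1] = (-0.09131,+0.99111,-0.09675)
r₃ = r₁×r₂ = (+0.67103,+0.13303,+0.72940); SVD([r₁ r₂ r₃]) → R = UVᵀ:
  R  [+0.73579 -0.09131 +0.67103]
  R  [+0.00168 +0.99111 +0.13303]
  R  [-0.67721 -0.09675 +0.72940]
t = (-0.09545, +0.32607, +1.28553) m
tr R = 2.456295; θ = arccos((tr R − 1)/2) = 0.755181 rad = 43.269°
axis k = ((R−Rᵀ)₃₂, (R−Rᵀ)₁₃, (R−Rᵀ)₂₁) / (2 sinθ) = (-0.167621, +0.983515, +0.067833)
rvec = θ·k = (-0.126584, +0.742732, +0.051226)

rvec=(-0.1266, 0.7427, 0.0512) tvec=(-0.0955, 0.3261, 1.2855)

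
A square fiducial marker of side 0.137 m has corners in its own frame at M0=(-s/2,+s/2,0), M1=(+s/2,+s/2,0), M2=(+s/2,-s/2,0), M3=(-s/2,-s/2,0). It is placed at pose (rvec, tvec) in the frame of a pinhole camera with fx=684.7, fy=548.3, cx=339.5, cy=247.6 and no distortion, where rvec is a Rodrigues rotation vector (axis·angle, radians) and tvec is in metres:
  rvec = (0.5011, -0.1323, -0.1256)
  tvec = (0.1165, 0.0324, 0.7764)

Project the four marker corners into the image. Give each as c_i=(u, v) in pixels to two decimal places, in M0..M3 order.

Intrinsics K: fx=684.7, fy=548.3, cx=339.5, cy=247.6
Marker side s = 0.137 m; corners in marker frame (Z=0):
  M0 = (-0.0685, +0.0685, 0)
  M1 = (+0.0685, +0.0685, 0)
  M2 = (+0.0685, -0.0685, 0)
  M3 = (-0.0685, -0.0685, 0)
rvec = (0.5011, -0.1323, -0.1256), |rvec| = θ = 0.53327 rad = 30.554°
Rodrigues: sinθ=0.50835, 1−cosθ=0.13885; R = I + sinθ·[k]× + (1−cosθ)·[k]×²:
    [+0.98375 +0.08736 -0.15685]
    [-0.15210 +0.86969 -0.46957]
    [+0.09539 +0.48580 +0.86885]
t = (0.1165, 0.0324, 0.7764) m
M0: Pc = R·M0+t = (+0.05510, +0.10239, +0.80314); u = 684.7·(+0.05510)/0.80314 + 339.5 = 386.4718, v = 548.3·(+0.10239)/0.80314 + 247.6 = 317.5029
M1: Pc = R·M1+t = (+0.18987, +0.08156, +0.81621); u = 684.7·(+0.18987)/0.81621 + 339.5 = 498.7784, v = 548.3·(+0.08156)/0.81621 + 247.6 = 302.3857
M2: Pc = R·M2+t = (+0.17790, -0.03759, +0.74966); u = 684.7·(+0.17790)/0.74966 + 339.5 = 501.9876, v = 548.3·(-0.03759)/0.74966 + 247.6 = 220.1045
M3: Pc = R·M3+t = (+0.04313, -0.01676, +0.73659); u = 684.7·(+0.04313)/0.73659 + 339.5 = 379.5906, v = 548.3·(-0.01676)/0.73659 + 247.6 = 235.1278

c0=(386.47, 317.50) c1=(498.78, 302.39) c2=(501.99, 220.10) c3=(379.59, 235.13)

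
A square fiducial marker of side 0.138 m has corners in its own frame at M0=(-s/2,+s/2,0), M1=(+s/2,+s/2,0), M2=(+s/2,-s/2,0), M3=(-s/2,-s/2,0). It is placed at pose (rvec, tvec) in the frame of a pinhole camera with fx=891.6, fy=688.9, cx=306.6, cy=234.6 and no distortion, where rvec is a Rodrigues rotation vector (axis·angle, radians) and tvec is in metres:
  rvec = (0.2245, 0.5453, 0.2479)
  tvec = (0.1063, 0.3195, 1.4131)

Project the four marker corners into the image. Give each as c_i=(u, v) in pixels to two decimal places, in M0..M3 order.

c0=(329.35, 406.07) c1=(403.14, 433.97) c2=(421.40, 373.44) c3=(344.79, 347.62)

Intrinsics K: fx=891.6, fy=688.9, cx=306.6, cy=234.6
Marker side s = 0.138 m; corners in marker frame (Z=0):
  M0 = (-0.0690, +0.0690, 0)
  M1 = (+0.0690, +0.0690, 0)
  M2 = (+0.0690, -0.0690, 0)
  M3 = (-0.0690, -0.0690, 0)
rvec = (0.2245, 0.5453, 0.2479), |rvec| = θ = 0.63969 rad = 36.652°
Rodrigues: sinθ=0.59695, 1−cosθ=0.19772; R = I + sinθ·[k]× + (1−cosθ)·[k]×²:
    [+0.82663 -0.17218 +0.53575]
    [+0.29049 +0.94595 -0.14418]
    [-0.48197 +0.27482 +0.83197]
t = (0.1063, 0.3195, 1.4131) m
M0: Pc = R·M0+t = (+0.03738, +0.36473, +1.46532); u = 891.6·(+0.03738)/1.46532 + 306.6 = 329.3456, v = 688.9·(+0.36473)/1.46532 + 234.6 = 406.0717
M1: Pc = R·M1+t = (+0.15146, +0.40481, +1.39881); u = 891.6·(+0.15146)/1.39881 + 306.6 = 403.1387, v = 688.9·(+0.40481)/1.39881 + 234.6 = 433.9676
M2: Pc = R·M2+t = (+0.17522, +0.27427, +1.36088); u = 891.6·(+0.17522)/1.36088 + 306.6 = 421.3967, v = 688.9·(+0.27427)/1.36088 + 234.6 = 373.4412
M3: Pc = R·M3+t = (+0.06114, +0.23419, +1.42739); u = 891.6·(+0.06114)/1.42739 + 306.6 = 344.7921, v = 688.9·(+0.23419)/1.42739 + 234.6 = 347.6245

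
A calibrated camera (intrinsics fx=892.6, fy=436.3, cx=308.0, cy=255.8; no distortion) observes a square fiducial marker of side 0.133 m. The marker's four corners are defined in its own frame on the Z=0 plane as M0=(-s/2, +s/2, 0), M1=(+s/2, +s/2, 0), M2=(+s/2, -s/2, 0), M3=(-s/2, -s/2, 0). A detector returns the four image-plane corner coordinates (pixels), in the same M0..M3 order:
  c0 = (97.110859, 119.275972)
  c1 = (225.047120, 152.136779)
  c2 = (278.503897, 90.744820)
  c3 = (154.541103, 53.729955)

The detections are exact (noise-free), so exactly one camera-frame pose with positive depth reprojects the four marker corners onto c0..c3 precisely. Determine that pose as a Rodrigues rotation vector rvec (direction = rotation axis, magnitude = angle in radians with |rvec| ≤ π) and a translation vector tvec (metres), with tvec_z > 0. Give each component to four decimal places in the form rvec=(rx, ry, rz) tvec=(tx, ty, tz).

Intrinsics K: fx=892.6, fy=436.3, cx=308.0, cy=255.8
Marker side s = 0.133 m; corners in marker frame (Z=0):
  M0 = (-0.0665, +0.0665, 0)
  M1 = (+0.0665, +0.0665, 0)
  M2 = (+0.0665, -0.0665, 0)
  M3 = (-0.0665, -0.0665, 0)
Detected image corners:
  c0 = (97.110859, 119.275972) px
  c1 = (225.047120, 152.136779) px
  c2 = (278.503897, 90.744820) px
  c3 = (154.541103, 53.729955) px
Planar DLT: solve 8×8 A·h = b for H (H[2,2]=1):
  H  [+1041.60396 -419.49766 +190.93032]
  H  [+314.82091 +474.96785 +104.51919]
  H  [+0.50122 -0.01656 +1.00000]
B = K⁻¹H; ‖b₁‖=1.192541, ‖b₂‖=1.192541; λ = 2/(‖b₁‖+‖b₂‖) = 0.838545, sign → tz>0 ⇒ λ=+0.838545
r₁ = λ·B[:,0] = (+0.83350,+0.35865,+0.42030); r₂ = λ·B[:,1] = (-0.38930,+0.92101,-0.01389)
r₃ = r₁×r₂ = (-0.39208,-0.15205,+0.90728); SVD([r₁ r₂ r₃]) → R = UVᵀ:
  R  [+0.83350 -0.38930 -0.39208]
  R  [+0.35865 +0.92101 -0.15205]
  R  [+0.42030 -0.01389 +0.90728]
t = (-0.10998, -0.29075, +0.83855) m
tr R = 2.661783; θ = arccos((tr R − 1)/2) = 0.590088 rad = 33.810°
axis k = ((R−Rᵀ)₃₂, (R−Rᵀ)₁₃, (R−Rᵀ)₂₁) / (2 sinθ) = (+0.124146, -0.729986, +0.672093)
rvec = θ·k = (+0.073257, -0.430756, +0.396594)

rvec=(0.0733, -0.4308, 0.3966) tvec=(-0.1100, -0.2908, 0.8385)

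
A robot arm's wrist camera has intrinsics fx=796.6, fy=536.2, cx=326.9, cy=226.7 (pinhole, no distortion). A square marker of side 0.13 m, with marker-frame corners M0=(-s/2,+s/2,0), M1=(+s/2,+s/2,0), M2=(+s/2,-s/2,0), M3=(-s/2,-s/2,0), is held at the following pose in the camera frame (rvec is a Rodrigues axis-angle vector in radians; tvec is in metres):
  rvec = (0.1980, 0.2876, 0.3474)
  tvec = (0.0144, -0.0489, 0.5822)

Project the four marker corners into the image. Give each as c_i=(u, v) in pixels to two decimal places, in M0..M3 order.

c0=(243.81, 215.79) c1=(399.52, 258.49) c2=(461.07, 143.66) c3=(293.72, 104.90)

Intrinsics K: fx=796.6, fy=536.2, cx=326.9, cy=226.7
Marker side s = 0.13 m; corners in marker frame (Z=0):
  M0 = (-0.0650, +0.0650, 0)
  M1 = (+0.0650, +0.0650, 0)
  M2 = (+0.0650, -0.0650, 0)
  M3 = (-0.0650, -0.0650, 0)
rvec = (0.1980, 0.2876, 0.3474), |rvec| = θ = 0.49255 rad = 28.221°
Rodrigues: sinθ=0.47287, 1−cosθ=0.11887; R = I + sinθ·[k]× + (1−cosθ)·[k]×²:
    [+0.90034 -0.30562 +0.30981]
    [+0.36142 +0.92166 -0.14114]
    [-0.24241 +0.23904 +0.94026]
t = (0.0144, -0.0489, 0.5822) m
M0: Pc = R·M0+t = (-0.06399, -0.01248, +0.61349); u = 796.6·(-0.06399)/0.61349 + 326.9 = 243.8147, v = 536.2·(-0.01248)/0.61349 + 226.7 = 215.7882
M1: Pc = R·M1+t = (+0.05306, +0.03450, +0.58198); u = 796.6·(+0.05306)/0.58198 + 326.9 = 399.5225, v = 536.2·(+0.03450)/0.58198 + 226.7 = 258.4864
M2: Pc = R·M2+t = (+0.09279, -0.08532, +0.55091); u = 796.6·(+0.09279)/0.55091 + 326.9 = 461.0690, v = 536.2·(-0.08532)/0.55091 + 226.7 = 143.6622
M3: Pc = R·M3+t = (-0.02426, -0.13230, +0.58242); u = 796.6·(-0.02426)/0.58242 + 326.9 = 293.7231, v = 536.2·(-0.13230)/0.58242 + 226.7 = 104.8986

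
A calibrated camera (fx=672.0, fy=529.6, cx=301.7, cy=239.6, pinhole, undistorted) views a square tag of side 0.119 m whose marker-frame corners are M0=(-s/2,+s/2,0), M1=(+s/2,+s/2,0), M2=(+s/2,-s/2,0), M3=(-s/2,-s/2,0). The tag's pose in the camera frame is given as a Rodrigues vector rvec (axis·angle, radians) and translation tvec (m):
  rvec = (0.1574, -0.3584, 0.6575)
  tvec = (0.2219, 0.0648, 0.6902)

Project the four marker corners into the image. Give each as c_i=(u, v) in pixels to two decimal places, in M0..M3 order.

c0=(443.44, 300.91) c1=(516.69, 347.24) c2=(587.78, 278.40) c3=(518.88, 227.22)

Intrinsics K: fx=672.0, fy=529.6, cx=301.7, cy=239.6
Marker side s = 0.119 m; corners in marker frame (Z=0):
  M0 = (-0.0595, +0.0595, 0)
  M1 = (+0.0595, +0.0595, 0)
  M2 = (+0.0595, -0.0595, 0)
  M3 = (-0.0595, -0.0595, 0)
rvec = (0.1574, -0.3584, 0.6575), |rvec| = θ = 0.76520 rad = 43.843°
Rodrigues: sinθ=0.69268, 1−cosθ=0.27876; R = I + sinθ·[k]× + (1−cosθ)·[k]×²:
    [+0.73304 -0.62204 -0.27516]
    [+0.56833 +0.78240 -0.25467]
    [+0.37370 +0.03030 +0.92705]
t = (0.2219, 0.0648, 0.6902) m
M0: Pc = R·M0+t = (+0.14127, +0.07754, +0.66977); u = 672.0·(+0.14127)/0.66977 + 301.7 = 443.4435, v = 529.6·(+0.07754)/0.66977 + 239.6 = 300.9101
M1: Pc = R·M1+t = (+0.22850, +0.14517, +0.71424); u = 672.0·(+0.22850)/0.71424 + 301.7 = 516.6910, v = 529.6·(+0.14517)/0.71424 + 239.6 = 347.2408
M2: Pc = R·M2+t = (+0.30253, +0.05206, +0.71063); u = 672.0·(+0.30253)/0.71063 + 301.7 = 587.7809, v = 529.6·(+0.05206)/0.71063 + 239.6 = 278.4002
M3: Pc = R·M3+t = (+0.21530, -0.01557, +0.66616); u = 672.0·(+0.21530)/0.66616 + 301.7 = 518.8826, v = 529.6·(-0.01557)/0.66616 + 239.6 = 227.2232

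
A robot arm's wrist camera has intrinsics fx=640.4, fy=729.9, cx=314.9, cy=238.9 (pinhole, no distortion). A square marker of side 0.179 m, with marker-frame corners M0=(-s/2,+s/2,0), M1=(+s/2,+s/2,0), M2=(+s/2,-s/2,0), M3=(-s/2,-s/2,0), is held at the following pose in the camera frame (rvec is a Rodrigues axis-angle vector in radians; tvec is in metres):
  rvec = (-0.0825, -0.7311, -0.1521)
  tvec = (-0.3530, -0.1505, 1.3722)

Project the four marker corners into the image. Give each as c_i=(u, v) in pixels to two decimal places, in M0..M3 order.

c0=(117.56, 209.66) c1=(192.95, 202.12) c2=(179.94, 112.42) c3=(103.59, 111.75)

Intrinsics K: fx=640.4, fy=729.9, cx=314.9, cy=238.9
Marker side s = 0.179 m; corners in marker frame (Z=0):
  M0 = (-0.0895, +0.0895, 0)
  M1 = (+0.0895, +0.0895, 0)
  M2 = (+0.0895, -0.0895, 0)
  M3 = (-0.0895, -0.0895, 0)
rvec = (-0.0825, -0.7311, -0.1521), |rvec| = θ = 0.75130 rad = 43.046°
Rodrigues: sinθ=0.68259, 1−cosθ=0.26920; R = I + sinθ·[k]× + (1−cosθ)·[k]×²:
    [+0.73405 +0.16696 -0.65825]
    [-0.10942 +0.98572 +0.12799]
    [+0.67022 -0.02192 +0.74184]
t = (-0.3530, -0.1505, 1.3722) m
M0: Pc = R·M0+t = (-0.40375, -0.05248, +1.31025); u = 640.4·(-0.40375)/1.31025 + 314.9 = 117.5605, v = 729.9·(-0.05248)/1.31025 + 238.9 = 209.6625
M1: Pc = R·M1+t = (-0.27236, -0.07207, +1.43022); u = 640.4·(-0.27236)/1.43022 + 314.9 = 192.9474, v = 729.9·(-0.07207)/1.43022 + 238.9 = 202.1191
M2: Pc = R·M2+t = (-0.30225, -0.24852, +1.43415); u = 640.4·(-0.30225)/1.43415 + 314.9 = 179.9363, v = 729.9·(-0.24852)/1.43415 + 238.9 = 112.4196
M3: Pc = R·M3+t = (-0.43364, -0.22893, +1.31418); u = 640.4·(-0.43364)/1.31418 + 314.9 = 103.5867, v = 729.9·(-0.22893)/1.31418 + 238.9 = 111.7520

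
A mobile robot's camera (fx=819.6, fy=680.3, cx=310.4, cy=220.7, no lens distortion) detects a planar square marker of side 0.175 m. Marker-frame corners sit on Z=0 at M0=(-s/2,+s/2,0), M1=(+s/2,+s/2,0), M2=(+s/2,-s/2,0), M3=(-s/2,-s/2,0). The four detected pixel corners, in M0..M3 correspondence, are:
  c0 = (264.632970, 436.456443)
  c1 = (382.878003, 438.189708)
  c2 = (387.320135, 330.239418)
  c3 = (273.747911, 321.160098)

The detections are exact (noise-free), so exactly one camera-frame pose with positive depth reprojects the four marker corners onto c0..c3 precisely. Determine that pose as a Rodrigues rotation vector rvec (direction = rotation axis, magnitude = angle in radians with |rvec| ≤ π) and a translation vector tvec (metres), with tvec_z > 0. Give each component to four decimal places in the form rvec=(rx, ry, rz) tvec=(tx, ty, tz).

Intrinsics K: fx=819.6, fy=680.3, cx=310.4, cy=220.7
Marker side s = 0.175 m; corners in marker frame (Z=0):
  M0 = (-0.0875, +0.0875, 0)
  M1 = (+0.0875, +0.0875, 0)
  M2 = (+0.0875, -0.0875, 0)
  M3 = (-0.0875, -0.0875, 0)
Detected image corners:
  c0 = (264.632970, 436.456443) px
  c1 = (382.878003, 438.189708) px
  c2 = (387.320135, 330.239418) px
  c3 = (273.747911, 321.160098) px
Planar DLT: solve 8×8 A·h = b for H (H[2,2]=1):
  H  [+788.41183 -106.26008 +329.16443]
  H  [+178.58671 +557.86502 +380.58801]
  H  [+0.38613 -0.20779 +1.00000]
B = K⁻¹H; ‖b₁‖=0.912862, ‖b₂‖=0.912862; λ = 2/(‖b₁‖+‖b₂‖) = 1.095455, sign → tz>0 ⇒ λ=+1.095455
r₁ = λ·B[:,0] = (+0.89358,+0.15035,+0.42299); r₂ = λ·B[:,1] = (-0.05582,+0.97215,-0.22762)
r₃ = r₁×r₂ = (-0.44543,+0.17979,+0.87708); SVD([r₁ r₂ r₃]) → R = UVᵀ:
  R  [+0.89358 -0.05582 -0.44543]
  R  [+0.15035 +0.97215 +0.17979]
  R  [+0.42299 -0.22762 +0.87708]
t = (+0.02508, +0.25746, +1.09546) m
tr R = 2.742806; θ = arccos((tr R − 1)/2) = 0.512741 rad = 29.378°
axis k = ((R−Rᵀ)₃₂, (R−Rᵀ)₁₃, (R−Rᵀ)₂₁) / (2 sinθ) = (-0.415243, -0.885109, +0.210130)
rvec = θ·k = (-0.212912, -0.453832, +0.107742)

rvec=(-0.2129, -0.4538, 0.1077) tvec=(0.0251, 0.2575, 1.0955)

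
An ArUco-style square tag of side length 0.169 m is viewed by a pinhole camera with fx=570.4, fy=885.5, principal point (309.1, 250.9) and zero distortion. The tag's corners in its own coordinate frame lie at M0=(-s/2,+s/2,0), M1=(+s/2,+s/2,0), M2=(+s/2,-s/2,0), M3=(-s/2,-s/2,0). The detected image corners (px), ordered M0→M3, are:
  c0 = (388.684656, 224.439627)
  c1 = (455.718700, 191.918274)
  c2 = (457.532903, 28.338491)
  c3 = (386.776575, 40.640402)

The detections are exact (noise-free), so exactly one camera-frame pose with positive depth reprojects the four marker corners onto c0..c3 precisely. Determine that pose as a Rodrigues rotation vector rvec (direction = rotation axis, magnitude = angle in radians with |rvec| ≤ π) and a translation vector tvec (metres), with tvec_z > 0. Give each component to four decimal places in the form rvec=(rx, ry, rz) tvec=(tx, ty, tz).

rvec=(0.2475, -0.7194, -0.1538) tvec=(0.1746, -0.1249, 0.8647)

Intrinsics K: fx=570.4, fy=885.5, cx=309.1, cy=250.9
Marker side s = 0.169 m; corners in marker frame (Z=0):
  M0 = (-0.0845, +0.0845, 0)
  M1 = (+0.0845, +0.0845, 0)
  M2 = (+0.0845, -0.0845, 0)
  M3 = (-0.0845, -0.0845, 0)
Detected image corners:
  c0 = (388.684656, 224.439627) px
  c1 = (455.718700, 191.918274) px
  c2 = (457.532903, 28.338491) px
  c3 = (386.776575, 40.640402) px
Planar DLT: solve 8×8 A·h = b for H (H[2,2]=1):
  H  [+715.56184 +134.35611 +424.30378]
  H  [-45.65131 +1062.78785 +122.98534]
  H  [+0.73001 +0.31920 +1.00000]
B = K⁻¹H; ‖b₁‖=1.156457, ‖b₂‖=1.156457; λ = 2/(‖b₁‖+‖b₂‖) = 0.864710, sign → tz>0 ⇒ λ=+0.864710
r₁ = λ·B[:,0] = (+0.74270,-0.22344,+0.63125); r₂ = λ·B[:,1] = (+0.05411,+0.95963,+0.27601)
r₃ = r₁×r₂ = (-0.66744,-0.17084,+0.72480); SVD([r₁ r₂ r₃]) → R = UVᵀ:
  R  [+0.74270 +0.05411 -0.66744]
  R  [-0.22344 +0.95963 -0.17084]
  R  [+0.63125 +0.27601 +0.72480]
t = (+0.17465, -0.12491, +0.86471) m
tr R = 2.427133; θ = arccos((tr R − 1)/2) = 0.776221 rad = 44.474°
axis k = ((R−Rᵀ)₃₂, (R−Rᵀ)₁₃, (R−Rᵀ)₂₁) / (2 sinθ) = (+0.318911, -0.926855, -0.198082)
rvec = θ·k = (+0.247545, -0.719444, -0.153756)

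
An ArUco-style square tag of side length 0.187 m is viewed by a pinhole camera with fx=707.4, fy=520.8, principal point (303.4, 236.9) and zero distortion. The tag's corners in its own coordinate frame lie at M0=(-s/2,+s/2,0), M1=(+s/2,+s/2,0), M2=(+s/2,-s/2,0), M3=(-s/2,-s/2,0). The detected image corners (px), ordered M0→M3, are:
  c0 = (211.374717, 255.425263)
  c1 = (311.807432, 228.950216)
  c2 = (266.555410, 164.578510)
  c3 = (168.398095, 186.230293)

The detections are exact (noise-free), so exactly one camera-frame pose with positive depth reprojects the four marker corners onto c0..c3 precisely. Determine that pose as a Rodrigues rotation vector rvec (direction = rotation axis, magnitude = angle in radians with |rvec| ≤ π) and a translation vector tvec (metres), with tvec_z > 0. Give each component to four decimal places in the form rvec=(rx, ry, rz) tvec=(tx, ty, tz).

Intrinsics K: fx=707.4, fy=520.8, cx=303.4, cy=236.9
Marker side s = 0.187 m; corners in marker frame (Z=0):
  M0 = (-0.0935, +0.0935, 0)
  M1 = (+0.0935, +0.0935, 0)
  M2 = (+0.0935, -0.0935, 0)
  M3 = (-0.0935, -0.0935, 0)
Detected image corners:
  c0 = (211.374717, 255.425263) px
  c1 = (311.807432, 228.950216) px
  c2 = (266.555410, 164.578510) px
  c3 = (168.398095, 186.230293) px
Planar DLT: solve 8×8 A·h = b for H (H[2,2]=1):
  H  [+601.47423 +175.34123 +240.37978]
  H  [-66.80994 +303.83598 +207.67277]
  H  [+0.29486 -0.25354 +1.00000]
B = K⁻¹H; ‖b₁‖=0.824428, ‖b₂‖=0.824428; λ = 2/(‖b₁‖+‖b₂‖) = 1.212962, sign → tz>0 ⇒ λ=+1.212962
r₁ = λ·B[:,0] = (+0.87794,-0.31829,+0.35765); r₂ = λ·B[:,1] = (+0.43255,+0.84754,-0.30754)
r₃ = r₁×r₂ = (-0.20524,+0.42470,+0.88176); SVD([r₁ r₂ r₃]) → R = UVᵀ:
  R  [+0.87794 +0.43255 -0.20524]
  R  [-0.31829 +0.84754 +0.42470]
  R  [+0.35765 -0.30754 +0.88176]
t = (-0.10806, -0.06807, +1.21296) m
tr R = 2.607236; θ = arccos((tr R − 1)/2) = 0.637447 rad = 36.523°
axis k = ((R−Rᵀ)₃₂, (R−Rᵀ)₁₃, (R−Rᵀ)₂₁) / (2 sinθ) = (-0.615177, -0.472904, -0.630808)
rvec = θ·k = (-0.392143, -0.301451, -0.402107)

rvec=(-0.3921, -0.3015, -0.4021) tvec=(-0.1081, -0.0681, 1.2130)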